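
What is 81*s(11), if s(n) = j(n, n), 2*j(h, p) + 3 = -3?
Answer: -243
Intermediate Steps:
j(h, p) = -3 (j(h, p) = -3/2 + (½)*(-3) = -3/2 - 3/2 = -3)
s(n) = -3
81*s(11) = 81*(-3) = -243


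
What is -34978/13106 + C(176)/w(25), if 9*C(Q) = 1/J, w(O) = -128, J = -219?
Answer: -4412258279/1653243264 ≈ -2.6688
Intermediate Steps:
C(Q) = -1/1971 (C(Q) = (⅑)/(-219) = (⅑)*(-1/219) = -1/1971)
-34978/13106 + C(176)/w(25) = -34978/13106 - 1/1971/(-128) = -34978*1/13106 - 1/1971*(-1/128) = -17489/6553 + 1/252288 = -4412258279/1653243264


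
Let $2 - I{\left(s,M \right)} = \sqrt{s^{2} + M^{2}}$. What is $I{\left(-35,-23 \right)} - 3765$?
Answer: $-3763 - \sqrt{1754} \approx -3804.9$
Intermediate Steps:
$I{\left(s,M \right)} = 2 - \sqrt{M^{2} + s^{2}}$ ($I{\left(s,M \right)} = 2 - \sqrt{s^{2} + M^{2}} = 2 - \sqrt{M^{2} + s^{2}}$)
$I{\left(-35,-23 \right)} - 3765 = \left(2 - \sqrt{\left(-23\right)^{2} + \left(-35\right)^{2}}\right) - 3765 = \left(2 - \sqrt{529 + 1225}\right) - 3765 = \left(2 - \sqrt{1754}\right) - 3765 = -3763 - \sqrt{1754}$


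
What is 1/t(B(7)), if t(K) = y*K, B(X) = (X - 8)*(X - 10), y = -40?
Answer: -1/120 ≈ -0.0083333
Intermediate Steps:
B(X) = (-10 + X)*(-8 + X) (B(X) = (-8 + X)*(-10 + X) = (-10 + X)*(-8 + X))
t(K) = -40*K
1/t(B(7)) = 1/(-40*(80 + 7² - 18*7)) = 1/(-40*(80 + 49 - 126)) = 1/(-40*3) = 1/(-120) = -1/120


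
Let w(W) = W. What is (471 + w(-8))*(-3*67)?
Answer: -93063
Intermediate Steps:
(471 + w(-8))*(-3*67) = (471 - 8)*(-3*67) = 463*(-201) = -93063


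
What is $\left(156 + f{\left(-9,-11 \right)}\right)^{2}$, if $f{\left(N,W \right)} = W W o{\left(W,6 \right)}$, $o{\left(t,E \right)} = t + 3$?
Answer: $659344$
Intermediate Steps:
$o{\left(t,E \right)} = 3 + t$
$f{\left(N,W \right)} = W^{2} \left(3 + W\right)$ ($f{\left(N,W \right)} = W W \left(3 + W\right) = W^{2} \left(3 + W\right)$)
$\left(156 + f{\left(-9,-11 \right)}\right)^{2} = \left(156 + \left(-11\right)^{2} \left(3 - 11\right)\right)^{2} = \left(156 + 121 \left(-8\right)\right)^{2} = \left(156 - 968\right)^{2} = \left(-812\right)^{2} = 659344$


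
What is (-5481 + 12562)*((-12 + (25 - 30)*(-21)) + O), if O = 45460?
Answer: 322560793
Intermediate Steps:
(-5481 + 12562)*((-12 + (25 - 30)*(-21)) + O) = (-5481 + 12562)*((-12 + (25 - 30)*(-21)) + 45460) = 7081*((-12 - 5*(-21)) + 45460) = 7081*((-12 + 105) + 45460) = 7081*(93 + 45460) = 7081*45553 = 322560793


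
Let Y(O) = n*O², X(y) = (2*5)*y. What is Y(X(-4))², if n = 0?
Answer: 0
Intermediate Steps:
X(y) = 10*y
Y(O) = 0 (Y(O) = 0*O² = 0)
Y(X(-4))² = 0² = 0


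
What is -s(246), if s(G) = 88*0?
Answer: 0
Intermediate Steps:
s(G) = 0
-s(246) = -1*0 = 0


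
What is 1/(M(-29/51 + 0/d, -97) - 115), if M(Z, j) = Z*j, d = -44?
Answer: -51/3052 ≈ -0.016710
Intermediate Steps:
1/(M(-29/51 + 0/d, -97) - 115) = 1/((-29/51 + 0/(-44))*(-97) - 115) = 1/((-29*1/51 + 0*(-1/44))*(-97) - 115) = 1/((-29/51 + 0)*(-97) - 115) = 1/(-29/51*(-97) - 115) = 1/(2813/51 - 115) = 1/(-3052/51) = -51/3052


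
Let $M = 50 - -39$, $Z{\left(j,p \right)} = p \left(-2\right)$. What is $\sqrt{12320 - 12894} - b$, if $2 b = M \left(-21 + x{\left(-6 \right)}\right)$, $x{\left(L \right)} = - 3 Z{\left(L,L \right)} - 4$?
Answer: $\frac{5429}{2} + i \sqrt{574} \approx 2714.5 + 23.958 i$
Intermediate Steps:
$Z{\left(j,p \right)} = - 2 p$
$M = 89$ ($M = 50 + 39 = 89$)
$x{\left(L \right)} = -4 + 6 L$ ($x{\left(L \right)} = - 3 \left(- 2 L\right) - 4 = 6 L - 4 = -4 + 6 L$)
$b = - \frac{5429}{2}$ ($b = \frac{89 \left(-21 + \left(-4 + 6 \left(-6\right)\right)\right)}{2} = \frac{89 \left(-21 - 40\right)}{2} = \frac{89 \left(-61\right)}{2} = \frac{1}{2} \left(-5429\right) = - \frac{5429}{2} \approx -2714.5$)
$\sqrt{12320 - 12894} - b = \sqrt{12320 - 12894} - - \frac{5429}{2} = \sqrt{-574} + \frac{5429}{2} = i \sqrt{574} + \frac{5429}{2} = \frac{5429}{2} + i \sqrt{574}$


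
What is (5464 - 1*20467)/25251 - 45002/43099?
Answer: -594319933/362764283 ≈ -1.6383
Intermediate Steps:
(5464 - 1*20467)/25251 - 45002/43099 = (5464 - 20467)*(1/25251) - 45002*1/43099 = -15003*1/25251 - 45002/43099 = -5001/8417 - 45002/43099 = -594319933/362764283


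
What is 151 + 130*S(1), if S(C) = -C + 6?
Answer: 801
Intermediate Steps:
S(C) = 6 - C
151 + 130*S(1) = 151 + 130*(6 - 1*1) = 151 + 130*(6 - 1) = 151 + 130*5 = 151 + 650 = 801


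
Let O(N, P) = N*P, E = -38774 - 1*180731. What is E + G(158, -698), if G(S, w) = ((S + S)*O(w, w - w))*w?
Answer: -219505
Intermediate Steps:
E = -219505 (E = -38774 - 180731 = -219505)
G(S, w) = 0 (G(S, w) = ((S + S)*(w*(w - w)))*w = ((2*S)*(w*0))*w = ((2*S)*0)*w = 0*w = 0)
E + G(158, -698) = -219505 + 0 = -219505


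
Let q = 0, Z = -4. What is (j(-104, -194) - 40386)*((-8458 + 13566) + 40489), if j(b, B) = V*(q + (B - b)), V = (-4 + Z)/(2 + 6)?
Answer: -1837376712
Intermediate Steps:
V = -1 (V = (-4 - 4)/(2 + 6) = -8/8 = -8*⅛ = -1)
j(b, B) = b - B (j(b, B) = -(0 + (B - b)) = -(B - b) = b - B)
(j(-104, -194) - 40386)*((-8458 + 13566) + 40489) = ((-104 - 1*(-194)) - 40386)*((-8458 + 13566) + 40489) = ((-104 + 194) - 40386)*(5108 + 40489) = (90 - 40386)*45597 = -40296*45597 = -1837376712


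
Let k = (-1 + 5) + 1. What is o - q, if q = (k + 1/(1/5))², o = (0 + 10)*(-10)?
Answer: -200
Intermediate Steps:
o = -100 (o = 10*(-10) = -100)
k = 5 (k = 4 + 1 = 5)
q = 100 (q = (5 + 1/(1/5))² = (5 + 1/(⅕))² = (5 + 5)² = 10² = 100)
o - q = -100 - 1*100 = -100 - 100 = -200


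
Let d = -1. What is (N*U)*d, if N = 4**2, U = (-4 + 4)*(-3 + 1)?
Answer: 0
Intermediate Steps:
U = 0 (U = 0*(-2) = 0)
N = 16
(N*U)*d = (16*0)*(-1) = 0*(-1) = 0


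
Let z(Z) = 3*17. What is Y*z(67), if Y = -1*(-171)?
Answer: 8721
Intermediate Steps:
z(Z) = 51
Y = 171
Y*z(67) = 171*51 = 8721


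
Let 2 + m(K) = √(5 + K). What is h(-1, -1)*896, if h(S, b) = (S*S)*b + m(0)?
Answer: -2688 + 896*√5 ≈ -684.48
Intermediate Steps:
m(K) = -2 + √(5 + K)
h(S, b) = -2 + √5 + b*S² (h(S, b) = (S*S)*b + (-2 + √(5 + 0)) = S²*b + (-2 + √5) = b*S² + (-2 + √5) = -2 + √5 + b*S²)
h(-1, -1)*896 = (-2 + √5 - 1*(-1)²)*896 = (-2 + √5 - 1*1)*896 = (-2 + √5 - 1)*896 = (-3 + √5)*896 = -2688 + 896*√5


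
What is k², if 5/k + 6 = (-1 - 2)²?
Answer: 25/9 ≈ 2.7778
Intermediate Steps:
k = 5/3 (k = 5/(-6 + (-1 - 2)²) = 5/(-6 + (-3)²) = 5/(-6 + 9) = 5/3 ≈ 1.6667)
k² = (5/3)² = 25/9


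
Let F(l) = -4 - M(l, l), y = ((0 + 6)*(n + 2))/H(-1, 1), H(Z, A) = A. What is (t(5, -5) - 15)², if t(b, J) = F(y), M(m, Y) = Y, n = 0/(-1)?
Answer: 961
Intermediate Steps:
n = 0 (n = 0*(-1) = 0)
y = 12 (y = ((0 + 6)*(0 + 2))/1 = (6*2)*1 = 12*1 = 12)
F(l) = -4 - l
t(b, J) = -16 (t(b, J) = -4 - 1*12 = -4 - 12 = -16)
(t(5, -5) - 15)² = (-16 - 15)² = (-31)² = 961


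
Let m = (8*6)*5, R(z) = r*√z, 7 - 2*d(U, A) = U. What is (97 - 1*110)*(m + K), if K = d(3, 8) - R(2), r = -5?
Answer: -3146 - 65*√2 ≈ -3237.9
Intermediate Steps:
d(U, A) = 7/2 - U/2
R(z) = -5*√z
m = 240 (m = 48*5 = 240)
K = 2 + 5*√2 (K = (7/2 - ½*3) - (-5)*√2 = (7/2 - 3/2) + 5*√2 = 2 + 5*√2 ≈ 9.0711)
(97 - 1*110)*(m + K) = (97 - 1*110)*(240 + (2 + 5*√2)) = (97 - 110)*(242 + 5*√2) = -13*(242 + 5*√2) = -3146 - 65*√2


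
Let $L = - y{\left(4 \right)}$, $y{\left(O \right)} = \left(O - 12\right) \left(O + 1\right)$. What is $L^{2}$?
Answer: $1600$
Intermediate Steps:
$y{\left(O \right)} = \left(1 + O\right) \left(-12 + O\right)$ ($y{\left(O \right)} = \left(-12 + O\right) \left(1 + O\right) = \left(1 + O\right) \left(-12 + O\right)$)
$L = 40$ ($L = - (-12 + 4^{2} - 44) = - (-12 + 16 - 44) = \left(-1\right) \left(-40\right) = 40$)
$L^{2} = 40^{2} = 1600$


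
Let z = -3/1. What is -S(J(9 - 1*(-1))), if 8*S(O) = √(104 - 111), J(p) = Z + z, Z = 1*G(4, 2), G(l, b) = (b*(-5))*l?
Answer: -I*√7/8 ≈ -0.33072*I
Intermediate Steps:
G(l, b) = -5*b*l (G(l, b) = (-5*b)*l = -5*b*l)
z = -3 (z = -3*1 = -3)
Z = -40 (Z = 1*(-5*2*4) = 1*(-40) = -40)
J(p) = -43 (J(p) = -40 - 3 = -43)
S(O) = I*√7/8 (S(O) = √(104 - 111)/8 = √(-7)/8 = (I*√7)/8 = I*√7/8)
-S(J(9 - 1*(-1))) = -I*√7/8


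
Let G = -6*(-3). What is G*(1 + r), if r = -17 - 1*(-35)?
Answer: 342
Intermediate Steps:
r = 18 (r = -17 + 35 = 18)
G = 18
G*(1 + r) = 18*(1 + 18) = 18*19 = 342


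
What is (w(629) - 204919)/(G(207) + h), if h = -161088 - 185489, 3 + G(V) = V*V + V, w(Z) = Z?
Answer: 102145/151762 ≈ 0.67306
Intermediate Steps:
G(V) = -3 + V + V² (G(V) = -3 + (V*V + V) = -3 + (V² + V) = -3 + (V + V²) = -3 + V + V²)
h = -346577
(w(629) - 204919)/(G(207) + h) = (629 - 204919)/((-3 + 207 + 207²) - 346577) = -204290/((-3 + 207 + 42849) - 346577) = -204290/(43053 - 346577) = -204290/(-303524) = -204290*(-1/303524) = 102145/151762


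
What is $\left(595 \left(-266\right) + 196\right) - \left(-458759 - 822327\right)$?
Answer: $1123012$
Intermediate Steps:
$\left(595 \left(-266\right) + 196\right) - \left(-458759 - 822327\right) = \left(-158270 + 196\right) - -1281086 = -158074 + 1281086 = 1123012$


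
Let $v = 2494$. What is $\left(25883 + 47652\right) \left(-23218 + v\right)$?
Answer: $-1523939340$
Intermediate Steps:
$\left(25883 + 47652\right) \left(-23218 + v\right) = \left(25883 + 47652\right) \left(-23218 + 2494\right) = 73535 \left(-20724\right) = -1523939340$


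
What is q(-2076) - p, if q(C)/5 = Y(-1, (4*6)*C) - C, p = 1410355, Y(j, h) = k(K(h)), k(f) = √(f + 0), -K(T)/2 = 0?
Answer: -1399975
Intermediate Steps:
K(T) = 0 (K(T) = -2*0 = 0)
k(f) = √f
Y(j, h) = 0 (Y(j, h) = √0 = 0)
q(C) = -5*C (q(C) = 5*(0 - C) = 5*(-C) = -5*C)
q(-2076) - p = -5*(-2076) - 1*1410355 = 10380 - 1410355 = -1399975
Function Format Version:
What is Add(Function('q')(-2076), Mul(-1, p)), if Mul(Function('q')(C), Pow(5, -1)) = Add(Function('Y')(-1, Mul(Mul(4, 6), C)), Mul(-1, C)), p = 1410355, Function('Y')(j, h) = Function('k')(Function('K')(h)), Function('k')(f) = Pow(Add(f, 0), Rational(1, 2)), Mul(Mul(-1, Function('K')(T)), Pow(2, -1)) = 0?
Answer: -1399975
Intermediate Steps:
Function('K')(T) = 0 (Function('K')(T) = Mul(-2, 0) = 0)
Function('k')(f) = Pow(f, Rational(1, 2))
Function('Y')(j, h) = 0 (Function('Y')(j, h) = Pow(0, Rational(1, 2)) = 0)
Function('q')(C) = Mul(-5, C) (Function('q')(C) = Mul(5, Add(0, Mul(-1, C))) = Mul(5, Mul(-1, C)) = Mul(-5, C))
Add(Function('q')(-2076), Mul(-1, p)) = Add(Mul(-5, -2076), Mul(-1, 1410355)) = Add(10380, -1410355) = -1399975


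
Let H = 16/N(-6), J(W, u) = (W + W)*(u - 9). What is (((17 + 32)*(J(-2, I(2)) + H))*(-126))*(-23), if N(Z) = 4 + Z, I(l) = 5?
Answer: 1136016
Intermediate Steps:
J(W, u) = 2*W*(-9 + u) (J(W, u) = (2*W)*(-9 + u) = 2*W*(-9 + u))
H = -8 (H = 16/(4 - 6) = 16/(-2) = 16*(-½) = -8)
(((17 + 32)*(J(-2, I(2)) + H))*(-126))*(-23) = (((17 + 32)*(2*(-2)*(-9 + 5) - 8))*(-126))*(-23) = ((49*(2*(-2)*(-4) - 8))*(-126))*(-23) = ((49*(16 - 8))*(-126))*(-23) = ((49*8)*(-126))*(-23) = (392*(-126))*(-23) = -49392*(-23) = 1136016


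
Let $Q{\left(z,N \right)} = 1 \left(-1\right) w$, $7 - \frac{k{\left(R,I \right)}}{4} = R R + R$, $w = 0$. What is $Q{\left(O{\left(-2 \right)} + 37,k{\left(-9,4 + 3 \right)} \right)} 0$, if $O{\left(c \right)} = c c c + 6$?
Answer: $0$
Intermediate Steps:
$O{\left(c \right)} = 6 + c^{3}$ ($O{\left(c \right)} = c^{2} c + 6 = c^{3} + 6 = 6 + c^{3}$)
$k{\left(R,I \right)} = 28 - 4 R - 4 R^{2}$ ($k{\left(R,I \right)} = 28 - 4 \left(R R + R\right) = 28 - 4 \left(R^{2} + R\right) = 28 - 4 \left(R + R^{2}\right) = 28 - \left(4 R + 4 R^{2}\right) = 28 - 4 R - 4 R^{2}$)
$Q{\left(z,N \right)} = 0$ ($Q{\left(z,N \right)} = 1 \left(-1\right) 0 = \left(-1\right) 0 = 0$)
$Q{\left(O{\left(-2 \right)} + 37,k{\left(-9,4 + 3 \right)} \right)} 0 = 0 \cdot 0 = 0$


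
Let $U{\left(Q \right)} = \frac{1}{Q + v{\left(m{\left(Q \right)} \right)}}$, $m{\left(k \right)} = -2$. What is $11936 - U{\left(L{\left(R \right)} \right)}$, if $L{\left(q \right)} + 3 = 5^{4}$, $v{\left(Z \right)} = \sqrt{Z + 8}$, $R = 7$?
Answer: $\frac{2308887593}{193439} + \frac{\sqrt{6}}{386878} \approx 11936.0$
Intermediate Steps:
$v{\left(Z \right)} = \sqrt{8 + Z}$
$L{\left(q \right)} = 622$ ($L{\left(q \right)} = -3 + 5^{4} = -3 + 625 = 622$)
$U{\left(Q \right)} = \frac{1}{Q + \sqrt{6}}$ ($U{\left(Q \right)} = \frac{1}{Q + \sqrt{8 - 2}} = \frac{1}{Q + \sqrt{6}}$)
$11936 - U{\left(L{\left(R \right)} \right)} = 11936 - \frac{1}{622 + \sqrt{6}}$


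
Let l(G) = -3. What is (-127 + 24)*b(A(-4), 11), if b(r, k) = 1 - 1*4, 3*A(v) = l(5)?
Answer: 309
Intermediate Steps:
A(v) = -1 (A(v) = (⅓)*(-3) = -1)
b(r, k) = -3 (b(r, k) = 1 - 4 = -3)
(-127 + 24)*b(A(-4), 11) = (-127 + 24)*(-3) = -103*(-3) = 309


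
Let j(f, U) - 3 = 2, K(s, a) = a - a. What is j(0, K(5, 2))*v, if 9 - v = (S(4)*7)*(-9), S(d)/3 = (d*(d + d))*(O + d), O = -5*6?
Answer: -786195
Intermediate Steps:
O = -30
S(d) = 6*d²*(-30 + d) (S(d) = 3*((d*(d + d))*(-30 + d)) = 3*((d*(2*d))*(-30 + d)) = 3*((2*d²)*(-30 + d)) = 3*(2*d²*(-30 + d)) = 6*d²*(-30 + d))
K(s, a) = 0
j(f, U) = 5 (j(f, U) = 3 + 2 = 5)
v = -157239 (v = 9 - (6*4²*(-30 + 4))*7*(-9) = 9 - (6*16*(-26))*7*(-9) = 9 - (-2496*7)*(-9) = 9 - (-17472)*(-9) = 9 - 1*157248 = 9 - 157248 = -157239)
j(0, K(5, 2))*v = 5*(-157239) = -786195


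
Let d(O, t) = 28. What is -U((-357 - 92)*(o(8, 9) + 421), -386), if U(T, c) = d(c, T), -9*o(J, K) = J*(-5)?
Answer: -28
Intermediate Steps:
o(J, K) = 5*J/9 (o(J, K) = -J*(-5)/9 = -(-5)*J/9 = 5*J/9)
U(T, c) = 28
-U((-357 - 92)*(o(8, 9) + 421), -386) = -1*28 = -28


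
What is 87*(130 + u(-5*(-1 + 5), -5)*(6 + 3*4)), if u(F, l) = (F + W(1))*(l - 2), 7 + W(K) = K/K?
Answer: 296322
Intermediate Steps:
W(K) = -6 (W(K) = -7 + K/K = -7 + 1 = -6)
u(F, l) = (-6 + F)*(-2 + l) (u(F, l) = (F - 6)*(l - 2) = (-6 + F)*(-2 + l))
87*(130 + u(-5*(-1 + 5), -5)*(6 + 3*4)) = 87*(130 + (12 - 6*(-5) - (-10)*(-1 + 5) - 5*(-1 + 5)*(-5))*(6 + 3*4)) = 87*(130 + (12 + 30 - (-10)*4 - 5*4*(-5))*(6 + 12)) = 87*(130 + (12 + 30 - 2*(-20) - 20*(-5))*18) = 87*(130 + (12 + 30 + 40 + 100)*18) = 87*(130 + 182*18) = 87*(130 + 3276) = 87*3406 = 296322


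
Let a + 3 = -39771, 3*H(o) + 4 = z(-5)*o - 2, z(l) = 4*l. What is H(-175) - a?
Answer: 122816/3 ≈ 40939.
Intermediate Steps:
H(o) = -2 - 20*o/3 (H(o) = -4/3 + ((4*(-5))*o - 2)/3 = -4/3 + (-20*o - 2)/3 = -4/3 + (-2 - 20*o)/3 = -4/3 + (-⅔ - 20*o/3) = -2 - 20*o/3)
a = -39774 (a = -3 - 39771 = -39774)
H(-175) - a = (-2 - 20/3*(-175)) - 1*(-39774) = (-2 + 3500/3) + 39774 = 3494/3 + 39774 = 122816/3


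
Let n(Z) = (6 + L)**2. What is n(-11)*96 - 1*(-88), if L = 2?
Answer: 6232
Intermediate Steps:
n(Z) = 64 (n(Z) = (6 + 2)**2 = 8**2 = 64)
n(-11)*96 - 1*(-88) = 64*96 - 1*(-88) = 6144 + 88 = 6232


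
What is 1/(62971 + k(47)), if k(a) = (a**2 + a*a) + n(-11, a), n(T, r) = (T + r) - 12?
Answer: 1/67413 ≈ 1.4834e-5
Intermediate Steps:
n(T, r) = -12 + T + r
k(a) = -23 + a + 2*a**2 (k(a) = (a**2 + a*a) + (-12 - 11 + a) = (a**2 + a**2) + (-23 + a) = 2*a**2 + (-23 + a) = -23 + a + 2*a**2)
1/(62971 + k(47)) = 1/(62971 + (-23 + 47 + 2*47**2)) = 1/(62971 + (-23 + 47 + 2*2209)) = 1/(62971 + (-23 + 47 + 4418)) = 1/(62971 + 4442) = 1/67413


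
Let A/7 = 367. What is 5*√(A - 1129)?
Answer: 60*√10 ≈ 189.74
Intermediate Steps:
A = 2569 (A = 7*367 = 2569)
5*√(A - 1129) = 5*√(2569 - 1129) = 5*√1440 = 5*(12*√10) = 60*√10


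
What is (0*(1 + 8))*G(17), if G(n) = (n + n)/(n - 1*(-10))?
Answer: 0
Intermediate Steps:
G(n) = 2*n/(10 + n) (G(n) = (2*n)/(n + 10) = (2*n)/(10 + n) = 2*n/(10 + n))
(0*(1 + 8))*G(17) = (0*(1 + 8))*(2*17/(10 + 17)) = (0*9)*(2*17/27) = 0*(2*17*(1/27)) = 0*(34/27) = 0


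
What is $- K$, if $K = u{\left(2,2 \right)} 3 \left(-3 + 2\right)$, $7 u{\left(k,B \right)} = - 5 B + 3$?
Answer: $-3$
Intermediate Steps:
$u{\left(k,B \right)} = \frac{3}{7} - \frac{5 B}{7}$ ($u{\left(k,B \right)} = \frac{- 5 B + 3}{7} = \frac{3 - 5 B}{7} = \frac{3}{7} - \frac{5 B}{7}$)
$K = 3$ ($K = \left(\frac{3}{7} - \frac{10}{7}\right) 3 \left(-3 + 2\right) = \left(\frac{3}{7} - \frac{10}{7}\right) 3 \left(-1\right) = \left(-1\right) \left(-3\right) = 3$)
$- K = \left(-1\right) 3 = -3$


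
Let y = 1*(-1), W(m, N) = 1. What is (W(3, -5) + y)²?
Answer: 0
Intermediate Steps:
y = -1
(W(3, -5) + y)² = (1 - 1)² = 0² = 0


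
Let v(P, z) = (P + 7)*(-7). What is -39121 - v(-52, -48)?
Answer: -39436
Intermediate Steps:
v(P, z) = -49 - 7*P (v(P, z) = (7 + P)*(-7) = -49 - 7*P)
-39121 - v(-52, -48) = -39121 - (-49 - 7*(-52)) = -39121 - (-49 + 364) = -39121 - 1*315 = -39121 - 315 = -39436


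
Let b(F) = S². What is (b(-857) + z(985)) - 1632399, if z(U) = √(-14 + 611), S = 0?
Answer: -1632399 + √597 ≈ -1.6324e+6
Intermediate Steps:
b(F) = 0 (b(F) = 0² = 0)
z(U) = √597
(b(-857) + z(985)) - 1632399 = (0 + √597) - 1632399 = √597 - 1632399 = -1632399 + √597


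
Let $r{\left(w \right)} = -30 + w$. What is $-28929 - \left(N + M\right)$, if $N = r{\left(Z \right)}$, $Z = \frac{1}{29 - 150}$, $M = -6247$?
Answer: $- \frac{2740891}{121} \approx -22652.0$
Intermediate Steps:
$Z = - \frac{1}{121}$ ($Z = \frac{1}{-121} = - \frac{1}{121} \approx -0.0082645$)
$N = - \frac{3631}{121}$ ($N = -30 - \frac{1}{121} = - \frac{3631}{121} \approx -30.008$)
$-28929 - \left(N + M\right) = -28929 - \left(- \frac{3631}{121} - 6247\right) = -28929 - - \frac{759518}{121} = -28929 + \frac{759518}{121} = - \frac{2740891}{121}$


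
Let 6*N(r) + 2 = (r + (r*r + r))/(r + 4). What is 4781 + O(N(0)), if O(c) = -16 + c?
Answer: 14294/3 ≈ 4764.7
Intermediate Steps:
N(r) = -⅓ + (r² + 2*r)/(6*(4 + r)) (N(r) = -⅓ + ((r + (r*r + r))/(r + 4))/6 = -⅓ + ((r + (r² + r))/(4 + r))/6 = -⅓ + ((r + (r + r²))/(4 + r))/6 = -⅓ + ((r² + 2*r)/(4 + r))/6 = -⅓ + (r² + 2*r)/(6*(4 + r)))
4781 + O(N(0)) = 4781 + (-16 + (-8 + 0²)/(6*(4 + 0))) = 4781 + (-16 + (⅙)*(-8 + 0)/4) = 4781 + (-16 + (⅙)*(¼)*(-8)) = 4781 + (-16 - ⅓) = 4781 - 49/3 = 14294/3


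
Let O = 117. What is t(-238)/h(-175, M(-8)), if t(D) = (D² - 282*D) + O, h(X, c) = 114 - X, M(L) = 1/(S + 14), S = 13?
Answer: 123877/289 ≈ 428.64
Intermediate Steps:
M(L) = 1/27 (M(L) = 1/(13 + 14) = 1/27)
t(D) = 117 + D² - 282*D (t(D) = (D² - 282*D) + 117 = 117 + D² - 282*D)
t(-238)/h(-175, M(-8)) = (117 + (-238)² - 282*(-238))/(114 - 1*(-175)) = (117 + 56644 + 67116)/(114 + 175) = 123877/289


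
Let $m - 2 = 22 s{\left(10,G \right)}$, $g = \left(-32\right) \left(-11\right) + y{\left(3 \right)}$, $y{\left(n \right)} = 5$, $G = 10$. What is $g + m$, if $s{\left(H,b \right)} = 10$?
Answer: $579$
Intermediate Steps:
$g = 357$ ($g = \left(-32\right) \left(-11\right) + 5 = 352 + 5 = 357$)
$m = 222$ ($m = 2 + 22 \cdot 10 = 2 + 220 = 222$)
$g + m = 357 + 222 = 579$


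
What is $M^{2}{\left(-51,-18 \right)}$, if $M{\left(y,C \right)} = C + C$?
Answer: $1296$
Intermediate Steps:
$M{\left(y,C \right)} = 2 C$
$M^{2}{\left(-51,-18 \right)} = \left(2 \left(-18\right)\right)^{2} = \left(-36\right)^{2} = 1296$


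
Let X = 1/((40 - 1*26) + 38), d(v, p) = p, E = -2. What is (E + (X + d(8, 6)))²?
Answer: 43681/2704 ≈ 16.154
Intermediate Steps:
X = 1/52 (X = 1/((40 - 26) + 38) = 1/(14 + 38) = 1/52 ≈ 0.019231)
(E + (X + d(8, 6)))² = (-2 + (1/52 + 6))² = (-2 + 313/52)² = (209/52)² = 43681/2704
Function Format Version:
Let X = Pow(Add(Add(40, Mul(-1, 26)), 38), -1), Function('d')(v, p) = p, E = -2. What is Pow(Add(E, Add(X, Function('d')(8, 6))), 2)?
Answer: Rational(43681, 2704) ≈ 16.154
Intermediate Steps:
X = Rational(1, 52) (X = Pow(Add(Add(40, -26), 38), -1) = Pow(Add(14, 38), -1) = Pow(52, -1) = Rational(1, 52) ≈ 0.019231)
Pow(Add(E, Add(X, Function('d')(8, 6))), 2) = Pow(Add(-2, Add(Rational(1, 52), 6)), 2) = Pow(Add(-2, Rational(313, 52)), 2) = Pow(Rational(209, 52), 2) = Rational(43681, 2704)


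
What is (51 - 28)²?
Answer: 529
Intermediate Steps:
(51 - 28)² = 23² = 529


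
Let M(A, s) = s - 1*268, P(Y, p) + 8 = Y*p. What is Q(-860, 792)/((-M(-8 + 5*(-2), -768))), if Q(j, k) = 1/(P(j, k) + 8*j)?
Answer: -1/712776288 ≈ -1.4030e-9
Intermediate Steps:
P(Y, p) = -8 + Y*p
Q(j, k) = 1/(-8 + 8*j + j*k) (Q(j, k) = 1/((-8 + j*k) + 8*j) = 1/(-8 + 8*j + j*k))
M(A, s) = -268 + s (M(A, s) = s - 268 = -268 + s)
Q(-860, 792)/((-M(-8 + 5*(-2), -768))) = 1/((-8 + 8*(-860) - 860*792)*((-(-268 - 768)))) = 1/((-8 - 6880 - 681120)*((-1*(-1036)))) = 1/(-688008*1036) = -1/688008*1/1036 = -1/712776288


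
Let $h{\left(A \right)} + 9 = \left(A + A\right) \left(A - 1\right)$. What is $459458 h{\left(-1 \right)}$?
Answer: $-2297290$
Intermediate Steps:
$h{\left(A \right)} = -9 + 2 A \left(-1 + A\right)$ ($h{\left(A \right)} = -9 + \left(A + A\right) \left(A - 1\right) = -9 + 2 A \left(-1 + A\right)$)
$459458 h{\left(-1 \right)} = 459458 \left(-9 - -2 + 2 \left(-1\right)^{2}\right) = 459458 \left(-9 + 2 + 2 \cdot 1\right) = 459458 \left(-9 + 2 + 2\right) = 459458 \left(-5\right) = -2297290$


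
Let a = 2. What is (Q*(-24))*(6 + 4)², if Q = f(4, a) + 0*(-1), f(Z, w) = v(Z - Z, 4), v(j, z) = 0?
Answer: 0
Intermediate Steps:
f(Z, w) = 0
Q = 0 (Q = 0 + 0*(-1) = 0 + 0 = 0)
(Q*(-24))*(6 + 4)² = (0*(-24))*(6 + 4)² = 0*10² = 0*100 = 0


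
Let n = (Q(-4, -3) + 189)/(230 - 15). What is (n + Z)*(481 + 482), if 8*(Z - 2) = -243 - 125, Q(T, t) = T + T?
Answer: -8935677/215 ≈ -41561.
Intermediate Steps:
Q(T, t) = 2*T
Z = -44 (Z = 2 + (-243 - 125)/8 = 2 + (⅛)*(-368) = 2 - 46 = -44)
n = 181/215 (n = (2*(-4) + 189)/(230 - 15) = (-8 + 189)/215 = 181*(1/215) = 181/215 ≈ 0.84186)
(n + Z)*(481 + 482) = (181/215 - 44)*(481 + 482) = -9279/215*963 = -8935677/215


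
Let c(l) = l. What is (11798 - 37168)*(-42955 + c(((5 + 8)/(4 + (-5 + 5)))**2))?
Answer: 8716003035/8 ≈ 1.0895e+9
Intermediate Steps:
(11798 - 37168)*(-42955 + c(((5 + 8)/(4 + (-5 + 5)))**2)) = (11798 - 37168)*(-42955 + ((5 + 8)/(4 + (-5 + 5)))**2) = -25370*(-42955 + (13/(4 + 0))**2) = -25370*(-42955 + (13/4)**2) = -25370*(-42955 + 169/16) = -25370*(-687111/16) = 8716003035/8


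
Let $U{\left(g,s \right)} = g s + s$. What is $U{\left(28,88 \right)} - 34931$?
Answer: $-32379$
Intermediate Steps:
$U{\left(g,s \right)} = s + g s$
$U{\left(28,88 \right)} - 34931 = 88 \left(1 + 28\right) - 34931 = 88 \cdot 29 - 34931 = 2552 - 34931 = -32379$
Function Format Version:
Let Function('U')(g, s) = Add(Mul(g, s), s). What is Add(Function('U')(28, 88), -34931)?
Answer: -32379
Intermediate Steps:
Function('U')(g, s) = Add(s, Mul(g, s))
Add(Function('U')(28, 88), -34931) = Add(Mul(88, Add(1, 28)), -34931) = Add(Mul(88, 29), -34931) = Add(2552, -34931) = -32379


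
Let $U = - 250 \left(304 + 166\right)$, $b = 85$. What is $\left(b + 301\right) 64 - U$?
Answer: $142204$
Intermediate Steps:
$U = -117500$ ($U = \left(-250\right) 470 = -117500$)
$\left(b + 301\right) 64 - U = \left(85 + 301\right) 64 - -117500 = 386 \cdot 64 + 117500 = 24704 + 117500 = 142204$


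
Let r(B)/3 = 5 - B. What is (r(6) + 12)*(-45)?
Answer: -405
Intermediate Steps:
r(B) = 15 - 3*B (r(B) = 3*(5 - B) = 15 - 3*B)
(r(6) + 12)*(-45) = ((15 - 3*6) + 12)*(-45) = ((15 - 18) + 12)*(-45) = (-3 + 12)*(-45) = 9*(-45) = -405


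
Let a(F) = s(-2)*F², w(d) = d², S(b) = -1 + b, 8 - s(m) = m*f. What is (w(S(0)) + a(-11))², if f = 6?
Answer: 5861241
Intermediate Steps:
s(m) = 8 - 6*m (s(m) = 8 - m*6 = 8 - 6*m)
a(F) = 20*F² (a(F) = (8 - 6*(-2))*F² = (8 + 12)*F² = 20*F²)
(w(S(0)) + a(-11))² = ((-1 + 0)² + 20*(-11)²)² = ((-1)² + 20*121)² = (1 + 2420)² = 2421² = 5861241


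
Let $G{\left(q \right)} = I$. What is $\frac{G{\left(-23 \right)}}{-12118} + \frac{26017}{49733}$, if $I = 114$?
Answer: $\frac{154802222}{301332247} \approx 0.51373$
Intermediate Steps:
$G{\left(q \right)} = 114$
$\frac{G{\left(-23 \right)}}{-12118} + \frac{26017}{49733} = \frac{114}{-12118} + \frac{26017}{49733} = 114 \left(- \frac{1}{12118}\right) + 26017 \cdot \frac{1}{49733} = - \frac{57}{6059} + \frac{26017}{49733} = \frac{154802222}{301332247}$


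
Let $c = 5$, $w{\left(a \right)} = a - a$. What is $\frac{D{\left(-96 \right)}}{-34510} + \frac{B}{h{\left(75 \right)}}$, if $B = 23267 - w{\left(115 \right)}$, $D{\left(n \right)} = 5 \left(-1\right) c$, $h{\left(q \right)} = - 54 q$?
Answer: $- \frac{40142146}{6988275} \approx -5.7442$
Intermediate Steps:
$w{\left(a \right)} = 0$
$D{\left(n \right)} = -25$ ($D{\left(n \right)} = 5 \left(-1\right) 5 = \left(-5\right) 5 = -25$)
$B = 23267$ ($B = 23267 - 0 = 23267 + 0 = 23267$)
$\frac{D{\left(-96 \right)}}{-34510} + \frac{B}{h{\left(75 \right)}} = - \frac{25}{-34510} + \frac{23267}{\left(-54\right) 75} = \left(-25\right) \left(- \frac{1}{34510}\right) + \frac{23267}{-4050} = \frac{5}{6902} + 23267 \left(- \frac{1}{4050}\right) = \frac{5}{6902} - \frac{23267}{4050} = - \frac{40142146}{6988275}$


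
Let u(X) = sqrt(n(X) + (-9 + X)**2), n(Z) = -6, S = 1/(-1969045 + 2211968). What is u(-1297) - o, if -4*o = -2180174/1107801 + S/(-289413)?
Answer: -17030810537537603/34615125112322844 + sqrt(1705630) ≈ 1305.5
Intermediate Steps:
S = 1/242923 ≈ 4.1165e-6
u(X) = sqrt(-6 + (-9 + X)**2)
o = 17030810537537603/34615125112322844 (o = -(-2180174/1107801 + (1/242923)/(-289413))/4 = -(-2180174*1/1107801 + (1/242923)*(-1/289413))/4 = -(-2180174/1107801 - 1/70305074199)/4 = -1/4*(-17030810537537603/8653781278080711) = 17030810537537603/34615125112322844 ≈ 0.49200)
u(-1297) - o = sqrt(-6 + (-9 - 1297)**2) - 1*17030810537537603/34615125112322844 = sqrt(-6 + (-1306)**2) - 17030810537537603/34615125112322844 = sqrt(-6 + 1705636) - 17030810537537603/34615125112322844 = sqrt(1705630) - 17030810537537603/34615125112322844 = -17030810537537603/34615125112322844 + sqrt(1705630)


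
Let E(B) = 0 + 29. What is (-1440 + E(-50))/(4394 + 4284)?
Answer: -1411/8678 ≈ -0.16260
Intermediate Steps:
E(B) = 29
(-1440 + E(-50))/(4394 + 4284) = (-1440 + 29)/(4394 + 4284) = -1411/8678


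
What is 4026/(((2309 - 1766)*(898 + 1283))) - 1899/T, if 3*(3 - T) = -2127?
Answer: -748695635/281069832 ≈ -2.6637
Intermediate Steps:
T = 712 (T = 3 - ⅓*(-2127) = 3 + 709 = 712)
4026/(((2309 - 1766)*(898 + 1283))) - 1899/T = 4026/(((2309 - 1766)*(898 + 1283))) - 1899/712 = 4026/((543*2181)) - 1899*1/712 = 4026/1184283 - 1899/712 = 4026*(1/1184283) - 1899/712 = 1342/394761 - 1899/712 = -748695635/281069832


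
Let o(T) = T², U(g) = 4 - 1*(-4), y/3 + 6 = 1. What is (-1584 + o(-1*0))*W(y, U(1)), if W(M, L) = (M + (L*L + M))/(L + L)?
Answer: -3366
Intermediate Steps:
y = -15 (y = -18 + 3*1 = -18 + 3 = -15)
U(g) = 8 (U(g) = 4 + 4 = 8)
W(M, L) = (L² + 2*M)/(2*L) (W(M, L) = (M + (L² + M))/((2*L)) = (M + (M + L²))*(1/(2*L)) = (L² + 2*M)*(1/(2*L)) = (L² + 2*M)/(2*L))
(-1584 + o(-1*0))*W(y, U(1)) = (-1584 + (-1*0)²)*((½)*8 - 15/8) = (-1584 + 0²)*(4 - 15*⅛) = (-1584 + 0)*(4 - 15/8) = -1584*17/8 = -3366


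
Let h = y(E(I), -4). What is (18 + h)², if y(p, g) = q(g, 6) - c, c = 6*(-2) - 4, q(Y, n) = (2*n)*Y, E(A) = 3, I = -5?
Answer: 196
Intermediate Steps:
q(Y, n) = 2*Y*n
c = -16 (c = -12 - 4 = -16)
y(p, g) = 16 + 12*g (y(p, g) = 2*g*6 - 1*(-16) = 12*g + 16 = 16 + 12*g)
h = -32 (h = 16 + 12*(-4) = 16 - 48 = -32)
(18 + h)² = (18 - 32)² = (-14)² = 196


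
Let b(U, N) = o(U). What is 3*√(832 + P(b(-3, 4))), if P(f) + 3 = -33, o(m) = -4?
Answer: 6*√199 ≈ 84.640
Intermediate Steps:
b(U, N) = -4
P(f) = -36 (P(f) = -3 - 33 = -36)
3*√(832 + P(b(-3, 4))) = 3*√(832 - 36) = 3*√796 = 3*(2*√199) = 6*√199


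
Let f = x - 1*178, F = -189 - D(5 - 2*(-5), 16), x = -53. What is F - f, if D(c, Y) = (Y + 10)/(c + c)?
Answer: 617/15 ≈ 41.133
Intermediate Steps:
D(c, Y) = (10 + Y)/(2*c) (D(c, Y) = (10 + Y)/((2*c)) = (10 + Y)*(1/(2*c)) = (10 + Y)/(2*c))
F = -2848/15 (F = -189 - (10 + 16)/(2*(5 - 2*(-5))) = -189 - 26/(2*(5 + 10)) = -189 - 26/(2*15) = -189 - 1*13/15 = -189 - 13/15 = -2848/15 ≈ -189.87)
f = -231 (f = -53 - 1*178 = -53 - 178 = -231)
F - f = -2848/15 - 1*(-231) = -2848/15 + 231 = 617/15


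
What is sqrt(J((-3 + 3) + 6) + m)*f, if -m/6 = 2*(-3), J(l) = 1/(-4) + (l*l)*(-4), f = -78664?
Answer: -39332*I*sqrt(433) ≈ -8.1845e+5*I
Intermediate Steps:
J(l) = -1/4 - 4*l**2 (J(l) = -1/4 + l**2*(-4) = -1/4 - 4*l**2)
m = 36 (m = -12*(-3) = -6*(-6) = 36)
sqrt(J((-3 + 3) + 6) + m)*f = sqrt((-1/4 - 4*((-3 + 3) + 6)**2) + 36)*(-78664) = sqrt((-1/4 - 4*(0 + 6)**2) + 36)*(-78664) = sqrt((-1/4 - 4*6**2) + 36)*(-78664) = sqrt((-1/4 - 4*36) + 36)*(-78664) = sqrt((-1/4 - 144) + 36)*(-78664) = sqrt(-577/4 + 36)*(-78664) = sqrt(-433/4)*(-78664) = (I*sqrt(433)/2)*(-78664) = -39332*I*sqrt(433)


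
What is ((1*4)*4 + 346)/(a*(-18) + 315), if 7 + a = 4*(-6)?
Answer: 362/873 ≈ 0.41466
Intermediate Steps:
a = -31 (a = -7 + 4*(-6) = -7 - 24 = -31)
((1*4)*4 + 346)/(a*(-18) + 315) = ((1*4)*4 + 346)/(-31*(-18) + 315) = (4*4 + 346)/(558 + 315) = (16 + 346)/873 = 362*(1/873) = 362/873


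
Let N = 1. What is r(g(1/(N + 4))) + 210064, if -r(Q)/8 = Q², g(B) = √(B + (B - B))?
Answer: 1050312/5 ≈ 2.1006e+5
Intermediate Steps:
g(B) = √B (g(B) = √(B + 0) = √B)
r(Q) = -8*Q²
r(g(1/(N + 4))) + 210064 = -8/(1 + 4) + 210064 = -8/5 + 210064 = 1050312/5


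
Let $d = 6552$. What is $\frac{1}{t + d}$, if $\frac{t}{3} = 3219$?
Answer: $\frac{1}{16209} \approx 6.1694 \cdot 10^{-5}$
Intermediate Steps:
$t = 9657$ ($t = 3 \cdot 3219 = 9657$)
$\frac{1}{t + d} = \frac{1}{9657 + 6552} = \frac{1}{16209}$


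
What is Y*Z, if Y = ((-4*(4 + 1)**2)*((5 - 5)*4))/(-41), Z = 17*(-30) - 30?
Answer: 0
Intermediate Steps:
Z = -540 (Z = -510 - 30 = -540)
Y = 0 (Y = ((-4*5**2)*(0*4))*(-1/41) = (-4*25*0)*(-1/41) = -100*0*(-1/41) = 0*(-1/41) = 0)
Y*Z = 0*(-540) = 0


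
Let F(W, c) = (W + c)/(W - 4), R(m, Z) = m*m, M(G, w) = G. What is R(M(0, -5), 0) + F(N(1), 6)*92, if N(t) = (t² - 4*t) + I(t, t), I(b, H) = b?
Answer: -184/3 ≈ -61.333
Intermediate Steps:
N(t) = t² - 3*t (N(t) = (t² - 4*t) + t = t² - 3*t)
R(m, Z) = m²
F(W, c) = (W + c)/(-4 + W)
R(M(0, -5), 0) + F(N(1), 6)*92 = 0² + ((1*(-3 + 1) + 6)/(-4 + 1*(-3 + 1)))*92 = 0 + ((1*(-2) + 6)/(-4 + 1*(-2)))*92 = 0 + ((-2 + 6)/(-4 - 2))*92 = 0 + (4/(-6))*92 = 0 - ⅙*4*92 = 0 - ⅔*92 = 0 - 184/3 = -184/3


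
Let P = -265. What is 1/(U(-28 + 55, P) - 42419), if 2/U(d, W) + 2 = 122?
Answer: -60/2545139 ≈ -2.3574e-5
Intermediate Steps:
U(d, W) = 1/60 (U(d, W) = 2/(-2 + 122) = 2/120 = 2*(1/120) = 1/60)
1/(U(-28 + 55, P) - 42419) = 1/(1/60 - 42419) = 1/(-2545139/60) = -60/2545139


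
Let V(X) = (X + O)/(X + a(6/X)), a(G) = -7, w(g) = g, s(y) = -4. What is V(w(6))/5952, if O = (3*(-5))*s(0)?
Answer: -11/992 ≈ -0.011089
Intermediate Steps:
O = 60 (O = (3*(-5))*(-4) = -15*(-4) = 60)
V(X) = (60 + X)/(-7 + X) (V(X) = (X + 60)/(X - 7) = (60 + X)/(-7 + X))
V(w(6))/5952 = ((60 + 6)/(-7 + 6))/5952 = (66/(-1))*(1/5952) = -1*66*(1/5952) = -66*1/5952 = -11/992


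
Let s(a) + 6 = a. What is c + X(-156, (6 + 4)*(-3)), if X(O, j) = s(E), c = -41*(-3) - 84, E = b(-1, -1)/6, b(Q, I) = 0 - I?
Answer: 199/6 ≈ 33.167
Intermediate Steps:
b(Q, I) = -I
E = 1/6 (E = -1*(-1)/6 = 1*(1/6) = 1/6 ≈ 0.16667)
s(a) = -6 + a
c = 39 (c = 123 - 84 = 39)
X(O, j) = -35/6 (X(O, j) = -6 + 1/6 = -35/6)
c + X(-156, (6 + 4)*(-3)) = 39 - 35/6 = 199/6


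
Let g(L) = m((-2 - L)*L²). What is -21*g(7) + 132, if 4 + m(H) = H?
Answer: 9477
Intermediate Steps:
m(H) = -4 + H
g(L) = -4 + L²*(-2 - L) (g(L) = -4 + (-2 - L)*L² = -4 + L²*(-2 - L))
-21*g(7) + 132 = -21*(-4 - 1*7²*(2 + 7)) + 132 = -21*(-4 - 1*49*9) + 132 = -21*(-4 - 441) + 132 = -21*(-445) + 132 = 9345 + 132 = 9477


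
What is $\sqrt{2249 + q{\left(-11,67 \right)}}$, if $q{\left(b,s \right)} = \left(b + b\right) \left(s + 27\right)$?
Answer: $\sqrt{181} \approx 13.454$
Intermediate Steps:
$q{\left(b,s \right)} = 2 b \left(27 + s\right)$
$\sqrt{2249 + q{\left(-11,67 \right)}} = \sqrt{2249 + 2 \left(-11\right) \left(27 + 67\right)} = \sqrt{2249 + 2 \left(-11\right) 94} = \sqrt{2249 - 2068} = \sqrt{181}$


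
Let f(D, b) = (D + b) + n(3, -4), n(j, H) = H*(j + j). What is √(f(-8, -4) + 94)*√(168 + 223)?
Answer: √22678 ≈ 150.59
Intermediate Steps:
n(j, H) = 2*H*j (n(j, H) = H*(2*j) = 2*H*j)
f(D, b) = -24 + D + b (f(D, b) = (D + b) + 2*(-4)*3 = (D + b) - 24 = -24 + D + b)
√(f(-8, -4) + 94)*√(168 + 223) = √((-24 - 8 - 4) + 94)*√(168 + 223) = √(-36 + 94)*√391 = √58*√391 = √22678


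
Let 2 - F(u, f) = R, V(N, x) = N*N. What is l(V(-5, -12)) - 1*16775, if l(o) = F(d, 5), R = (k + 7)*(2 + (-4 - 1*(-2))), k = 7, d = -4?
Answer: -16773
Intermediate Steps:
R = 0 (R = (7 + 7)*(2 + (-4 - 1*(-2))) = 14*(2 + (-4 + 2)) = 14*(2 - 2) = 14*0 = 0)
V(N, x) = N**2
F(u, f) = 2 (F(u, f) = 2 - 1*0 = 2 + 0 = 2)
l(o) = 2
l(V(-5, -12)) - 1*16775 = 2 - 1*16775 = 2 - 16775 = -16773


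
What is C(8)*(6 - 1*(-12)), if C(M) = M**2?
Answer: 1152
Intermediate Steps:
C(8)*(6 - 1*(-12)) = 8**2*(6 - 1*(-12)) = 64*(6 + 12) = 64*18 = 1152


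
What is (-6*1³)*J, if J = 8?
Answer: -48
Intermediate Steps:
(-6*1³)*J = -6*1³*8 = -6*1*8 = -6*8 = -48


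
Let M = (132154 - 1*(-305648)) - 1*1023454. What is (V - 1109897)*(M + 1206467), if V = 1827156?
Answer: 445285146085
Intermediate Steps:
M = -585652 (M = (132154 + 305648) - 1023454 = 437802 - 1023454 = -585652)
(V - 1109897)*(M + 1206467) = (1827156 - 1109897)*(-585652 + 1206467) = 717259*620815 = 445285146085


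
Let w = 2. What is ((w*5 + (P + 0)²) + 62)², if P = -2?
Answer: 5776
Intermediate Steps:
((w*5 + (P + 0)²) + 62)² = ((2*5 + (-2 + 0)²) + 62)² = ((10 + (-2)²) + 62)² = ((10 + 4) + 62)² = (14 + 62)² = 76² = 5776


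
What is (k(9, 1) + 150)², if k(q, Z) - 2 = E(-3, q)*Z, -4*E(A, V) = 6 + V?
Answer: 351649/16 ≈ 21978.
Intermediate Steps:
E(A, V) = -3/2 - V/4 (E(A, V) = -(6 + V)/4 = -3/2 - V/4)
k(q, Z) = 2 + Z*(-3/2 - q/4) (k(q, Z) = 2 + (-3/2 - q/4)*Z = 2 + Z*(-3/2 - q/4))
(k(9, 1) + 150)² = ((2 - ¼*1*(6 + 9)) + 150)² = ((2 - ¼*1*15) + 150)² = ((2 - 15/4) + 150)² = (-7/4 + 150)² = (593/4)² = 351649/16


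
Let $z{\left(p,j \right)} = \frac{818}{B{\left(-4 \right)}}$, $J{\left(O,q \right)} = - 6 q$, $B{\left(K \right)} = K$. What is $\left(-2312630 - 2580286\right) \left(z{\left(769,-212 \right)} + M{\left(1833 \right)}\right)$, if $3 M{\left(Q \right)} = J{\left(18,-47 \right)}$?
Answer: $540667218$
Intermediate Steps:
$M{\left(Q \right)} = 94$ ($M{\left(Q \right)} = \frac{\left(-6\right) \left(-47\right)}{3} = \frac{1}{3} \cdot 282 = 94$)
$z{\left(p,j \right)} = - \frac{409}{2}$ ($z{\left(p,j \right)} = \frac{818}{-4} = 818 \left(- \frac{1}{4}\right) = - \frac{409}{2}$)
$\left(-2312630 - 2580286\right) \left(z{\left(769,-212 \right)} + M{\left(1833 \right)}\right) = \left(-2312630 - 2580286\right) \left(- \frac{409}{2} + 94\right) = \left(-4892916\right) \left(- \frac{221}{2}\right) = 540667218$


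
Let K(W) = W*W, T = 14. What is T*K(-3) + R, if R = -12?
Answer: 114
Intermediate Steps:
K(W) = W²
T*K(-3) + R = 14*(-3)² - 12 = 14*9 - 12 = 126 - 12 = 114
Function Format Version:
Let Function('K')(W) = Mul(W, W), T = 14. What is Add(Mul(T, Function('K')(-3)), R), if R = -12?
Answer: 114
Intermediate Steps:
Function('K')(W) = Pow(W, 2)
Add(Mul(T, Function('K')(-3)), R) = Add(Mul(14, Pow(-3, 2)), -12) = Add(Mul(14, 9), -12) = Add(126, -12) = 114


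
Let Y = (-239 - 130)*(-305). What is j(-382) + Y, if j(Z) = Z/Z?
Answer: 112546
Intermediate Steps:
j(Z) = 1
Y = 112545 (Y = -369*(-305) = 112545)
j(-382) + Y = 1 + 112545 = 112546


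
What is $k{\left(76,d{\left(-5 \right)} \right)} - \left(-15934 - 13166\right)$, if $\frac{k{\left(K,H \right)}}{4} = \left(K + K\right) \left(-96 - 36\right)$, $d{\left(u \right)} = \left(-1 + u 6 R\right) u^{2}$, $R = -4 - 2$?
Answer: $-51156$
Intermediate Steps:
$R = -6$ ($R = -4 - 2 = -6$)
$d{\left(u \right)} = u^{2} \left(-1 - 36 u\right)$ ($d{\left(u \right)} = \left(-1 + u 6 \left(-6\right)\right) u^{2} = \left(-1 + 6 u \left(-6\right)\right) u^{2} = \left(-1 - 36 u\right) u^{2} = u^{2} \left(-1 - 36 u\right)$)
$k{\left(K,H \right)} = - 1056 K$ ($k{\left(K,H \right)} = 4 \left(K + K\right) \left(-96 - 36\right) = 4 \cdot 2 K \left(-132\right) = 4 \left(- 264 K\right) = - 1056 K$)
$k{\left(76,d{\left(-5 \right)} \right)} - \left(-15934 - 13166\right) = \left(-1056\right) 76 - \left(-15934 - 13166\right) = -80256 - \left(-15934 - 13166\right) = -80256 - -29100 = -80256 + 29100 = -51156$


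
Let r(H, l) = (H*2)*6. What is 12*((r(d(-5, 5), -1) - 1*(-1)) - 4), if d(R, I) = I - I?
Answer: -36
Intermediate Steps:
d(R, I) = 0
r(H, l) = 12*H (r(H, l) = (2*H)*6 = 12*H)
12*((r(d(-5, 5), -1) - 1*(-1)) - 4) = 12*((12*0 - 1*(-1)) - 4) = 12*((0 + 1) - 4) = 12*(1 - 4) = 12*(-3) = -36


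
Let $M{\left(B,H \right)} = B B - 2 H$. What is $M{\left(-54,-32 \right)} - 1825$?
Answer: $1155$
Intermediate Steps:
$M{\left(B,H \right)} = B^{2} - 2 H$
$M{\left(-54,-32 \right)} - 1825 = \left(\left(-54\right)^{2} - -64\right) - 1825 = \left(2916 + 64\right) - 1825 = 2980 - 1825 = 1155$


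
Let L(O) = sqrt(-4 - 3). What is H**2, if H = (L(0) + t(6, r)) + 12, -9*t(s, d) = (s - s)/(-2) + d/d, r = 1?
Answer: 10882/81 + 214*I*sqrt(7)/9 ≈ 134.35 + 62.91*I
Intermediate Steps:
t(s, d) = -1/9 (t(s, d) = -((s - s)/(-2) + d/d)/9 = -(0*(-1/2) + 1)/9 = -(0 + 1)/9 = -1/9*1 = -1/9)
L(O) = I*sqrt(7) (L(O) = sqrt(-7) = I*sqrt(7))
H = 107/9 + I*sqrt(7) (H = (I*sqrt(7) - 1/9) + 12 = (-1/9 + I*sqrt(7)) + 12 = 107/9 + I*sqrt(7) ≈ 11.889 + 2.6458*I)
H**2 = (107/9 + I*sqrt(7))**2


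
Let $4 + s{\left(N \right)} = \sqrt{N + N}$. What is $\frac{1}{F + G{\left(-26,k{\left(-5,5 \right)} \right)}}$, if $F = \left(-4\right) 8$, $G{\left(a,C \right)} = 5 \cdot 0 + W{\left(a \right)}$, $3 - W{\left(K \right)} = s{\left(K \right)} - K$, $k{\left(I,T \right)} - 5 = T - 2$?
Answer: $\frac{i}{- 51 i + 2 \sqrt{13}} \approx -0.019224 + 0.0027181 i$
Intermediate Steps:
$s{\left(N \right)} = -4 + \sqrt{2} \sqrt{N}$ ($s{\left(N \right)} = -4 + \sqrt{N + N} = -4 + \sqrt{2 N} = -4 + \sqrt{2} \sqrt{N}$)
$k{\left(I,T \right)} = 3 + T$ ($k{\left(I,T \right)} = 5 + \left(T - 2\right) = 5 + \left(-2 + T\right) = 3 + T$)
$W{\left(K \right)} = 7 + K - \sqrt{2} \sqrt{K}$ ($W{\left(K \right)} = 3 - \left(\left(-4 + \sqrt{2} \sqrt{K}\right) - K\right) = 3 - \left(-4 - K + \sqrt{2} \sqrt{K}\right) = 3 + \left(4 + K - \sqrt{2} \sqrt{K}\right) = 7 + K - \sqrt{2} \sqrt{K}$)
$G{\left(a,C \right)} = 7 + a - \sqrt{2} \sqrt{a}$ ($G{\left(a,C \right)} = 5 \cdot 0 + \left(7 + a - \sqrt{2} \sqrt{a}\right) = 0 + \left(7 + a - \sqrt{2} \sqrt{a}\right) = 7 + a - \sqrt{2} \sqrt{a}$)
$F = -32$
$\frac{1}{F + G{\left(-26,k{\left(-5,5 \right)} \right)}} = \frac{1}{-32 - \left(19 + \sqrt{2} \sqrt{-26}\right)} = \frac{1}{-32 - \left(19 + \sqrt{2} i \sqrt{26}\right)} = \frac{1}{-32 - \left(19 + 2 i \sqrt{13}\right)} = \frac{1}{-51 - 2 i \sqrt{13}}$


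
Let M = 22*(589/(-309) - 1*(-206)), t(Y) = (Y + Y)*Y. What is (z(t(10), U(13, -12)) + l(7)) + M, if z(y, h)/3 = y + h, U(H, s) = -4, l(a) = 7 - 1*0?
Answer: 1571285/309 ≈ 5085.1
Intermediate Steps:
l(a) = 7 (l(a) = 7 + 0 = 7)
t(Y) = 2*Y² (t(Y) = (2*Y)*Y = 2*Y²)
z(y, h) = 3*h + 3*y (z(y, h) = 3*(y + h) = 3*(h + y) = 3*h + 3*y)
M = 1387430/309 (M = 22*(589*(-1/309) + 206) = 22*(-589/309 + 206) = 22*(63065/309) = 1387430/309 ≈ 4490.1)
(z(t(10), U(13, -12)) + l(7)) + M = ((3*(-4) + 3*(2*10²)) + 7) + 1387430/309 = ((-12 + 3*(2*100)) + 7) + 1387430/309 = ((-12 + 3*200) + 7) + 1387430/309 = ((-12 + 600) + 7) + 1387430/309 = (588 + 7) + 1387430/309 = 595 + 1387430/309 = 1571285/309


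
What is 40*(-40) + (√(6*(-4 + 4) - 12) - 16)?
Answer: -1616 + 2*I*√3 ≈ -1616.0 + 3.4641*I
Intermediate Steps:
40*(-40) + (√(6*(-4 + 4) - 12) - 16) = -1600 + (√(6*0 - 12) - 16) = -1600 + (√(0 - 12) - 16) = -1600 + (√(-12) - 16) = -1600 + (2*I*√3 - 16) = -1600 + (-16 + 2*I*√3) = -1616 + 2*I*√3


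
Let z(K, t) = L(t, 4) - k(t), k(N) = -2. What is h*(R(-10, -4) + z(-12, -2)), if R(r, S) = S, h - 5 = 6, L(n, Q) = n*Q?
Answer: -110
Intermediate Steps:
L(n, Q) = Q*n
h = 11 (h = 5 + 6 = 11)
z(K, t) = 2 + 4*t (z(K, t) = 4*t - 1*(-2) = 4*t + 2 = 2 + 4*t)
h*(R(-10, -4) + z(-12, -2)) = 11*(-4 + (2 + 4*(-2))) = 11*(-4 + (2 - 8)) = 11*(-4 - 6) = 11*(-10) = -110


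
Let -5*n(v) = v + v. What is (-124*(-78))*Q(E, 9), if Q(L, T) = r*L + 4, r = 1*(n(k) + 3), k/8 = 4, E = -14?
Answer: 6828432/5 ≈ 1.3657e+6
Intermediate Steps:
k = 32 (k = 8*4 = 32)
n(v) = -2*v/5 (n(v) = -(v + v)/5 = -2*v/5)
r = -49/5 (r = 1*(-2/5*32 + 3) = 1*(-64/5 + 3) = 1*(-49/5) = -49/5 ≈ -9.8000)
Q(L, T) = 4 - 49*L/5 (Q(L, T) = -49*L/5 + 4 = 4 - 49*L/5)
(-124*(-78))*Q(E, 9) = (-124*(-78))*(4 - 49/5*(-14)) = 9672*(4 + 686/5) = 9672*(706/5) = 6828432/5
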